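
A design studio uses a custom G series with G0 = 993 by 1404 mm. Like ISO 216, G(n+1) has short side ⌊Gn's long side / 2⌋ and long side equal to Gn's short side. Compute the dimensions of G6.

124 × 175 mm

G1 = 702 × 993 mm (from G0 by 1 halving).
G2: ⌊993/2⌋ × 702 = 496 × 702 mm
G3: ⌊702/2⌋ × 496 = 351 × 496 mm
G4: ⌊496/2⌋ × 351 = 248 × 351 mm
G5: ⌊351/2⌋ × 248 = 175 × 248 mm
G6: ⌊248/2⌋ × 175 = 124 × 175 mm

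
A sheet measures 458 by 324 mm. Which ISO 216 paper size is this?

Aspect ratio 458/324 ≈ 1.414 — close to the ISO √2 ≈ 1.414.
In the C-series (envelope sizes, between A and B): C3 = 324 × 458 mm.

C3 (324 × 458 mm)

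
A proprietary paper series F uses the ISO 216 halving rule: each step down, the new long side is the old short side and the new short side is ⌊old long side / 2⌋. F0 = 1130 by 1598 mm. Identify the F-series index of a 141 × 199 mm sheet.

F0: 1130 × 1598 mm
F1: 799 × 1130 mm
F2: 565 × 799 mm
F3: 399 × 565 mm
F4: 282 × 399 mm
F5: 199 × 282 mm
F6: 141 × 199 mm
F7: 99 × 141 mm
→ matches F6.

F6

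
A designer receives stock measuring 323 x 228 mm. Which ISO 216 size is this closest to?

C4 (229 × 324 mm)

Aspect ratio 323/228 ≈ 1.417 — close to the ISO √2 ≈ 1.414.
In the C-series (envelope sizes, between A and B): C4 = 229 × 324 mm.
Off by 2 mm total — nearest standard size.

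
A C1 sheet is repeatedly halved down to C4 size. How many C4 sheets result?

Each ISO step halves the sheet: 1 × C1 → 2 × C2 → 4 × C3 → 8 × C4
From C1 to C4 is 3 halving steps: 2^3 = 8.

8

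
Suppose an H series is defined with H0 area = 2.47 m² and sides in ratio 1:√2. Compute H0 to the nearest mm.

Let the short side be w mm. Then w · w√2 = 2.47 m² = 2,470,000 mm².
w² = 2,470,000/√2, so w ≈ 1321.6 mm; long side = w√2 ≈ 1869.0 mm.

1322 × 1869 mm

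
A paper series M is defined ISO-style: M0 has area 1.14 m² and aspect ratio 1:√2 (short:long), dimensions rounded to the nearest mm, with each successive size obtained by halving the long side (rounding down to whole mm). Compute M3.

Let M0's short side be w mm. w · w√2 = 1.14 m² = 1,140,000 mm², so w ≈ 897.8 mm and w√2 ≈ 1269.7 mm → M0 = 898 × 1270 mm.
M1: ⌊1270/2⌋ × 898 = 635 × 898 mm
M2: ⌊898/2⌋ × 635 = 449 × 635 mm
M3: ⌊635/2⌋ × 449 = 317 × 449 mm

317 × 449 mm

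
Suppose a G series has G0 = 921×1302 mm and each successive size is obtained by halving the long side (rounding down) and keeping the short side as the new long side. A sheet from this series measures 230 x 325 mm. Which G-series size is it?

G4

G0: 921 × 1302 mm
G1: 651 × 921 mm
G2: 460 × 651 mm
G3: 325 × 460 mm
G4: 230 × 325 mm
G5: 162 × 230 mm
→ matches G4.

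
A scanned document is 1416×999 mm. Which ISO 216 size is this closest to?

B0 (1000 × 1414 mm)

Aspect ratio 1416/999 ≈ 1.417 — close to the ISO √2 ≈ 1.414.
In the B-series (B0 = 1000 × 1414 mm): B0 = 1000 × 1414 mm.
Off by 3 mm total — nearest standard size.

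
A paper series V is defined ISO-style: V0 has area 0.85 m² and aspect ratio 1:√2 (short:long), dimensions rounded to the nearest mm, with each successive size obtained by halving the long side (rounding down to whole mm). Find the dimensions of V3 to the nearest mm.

274 × 387 mm

Let V0's short side be w mm. w · w√2 = 0.85 m² = 850,000 mm², so w ≈ 775.3 mm and w√2 ≈ 1096.4 mm → V0 = 775 × 1096 mm.
V1: ⌊1096/2⌋ × 775 = 548 × 775 mm
V2: ⌊775/2⌋ × 548 = 387 × 548 mm
V3: ⌊548/2⌋ × 387 = 274 × 387 mm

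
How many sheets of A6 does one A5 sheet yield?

Each ISO step halves the sheet: 1 × A5 → 2 × A6
From A5 to A6 is 1 halving step: 2^1 = 2.

2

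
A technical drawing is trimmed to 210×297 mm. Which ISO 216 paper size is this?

A4 (210 × 297 mm)

Aspect ratio 297/210 ≈ 1.414 — close to the ISO √2 ≈ 1.414.
In the A-series (A0 area = 1 m²): A4 = 210 × 297 mm.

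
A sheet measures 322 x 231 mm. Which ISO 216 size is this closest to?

Aspect ratio 322/231 ≈ 1.394 (ISO target is √2 ≈ 1.414).
In the C-series (envelope sizes, between A and B): C4 = 229 × 324 mm.
Off by 4 mm total — nearest standard size.

C4 (229 × 324 mm)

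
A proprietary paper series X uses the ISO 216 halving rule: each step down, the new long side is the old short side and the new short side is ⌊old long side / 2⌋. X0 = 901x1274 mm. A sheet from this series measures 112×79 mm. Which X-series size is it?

X0: 901 × 1274 mm
X1: 637 × 901 mm
X2: 450 × 637 mm
X3: 318 × 450 mm
X4: 225 × 318 mm
X5: 159 × 225 mm
X6: 112 × 159 mm
X7: 79 × 112 mm
X8: 56 × 79 mm
→ matches X7.

X7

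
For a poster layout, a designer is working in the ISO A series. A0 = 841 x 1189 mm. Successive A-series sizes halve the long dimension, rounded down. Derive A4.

210 × 297 mm

A1: ⌊1189/2⌋ × 841 = 594 × 841 mm
A2: ⌊841/2⌋ × 594 = 420 × 594 mm
A3: ⌊594/2⌋ × 420 = 297 × 420 mm
A4: ⌊420/2⌋ × 297 = 210 × 297 mm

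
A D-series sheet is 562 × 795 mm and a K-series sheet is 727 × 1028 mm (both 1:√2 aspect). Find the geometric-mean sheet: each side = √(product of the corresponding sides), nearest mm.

639 × 904 mm

Short side: √(562 · 727) = √408574 ≈ 639.2 → 639 mm
Long side: √(795 · 1028) = √817260 ≈ 904.0 → 904 mm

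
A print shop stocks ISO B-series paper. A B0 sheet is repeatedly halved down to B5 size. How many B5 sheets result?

B0 = 1000 × 1414 mm; B5 = 176 × 250 mm.
Each halving step doubles the count; 5 steps from B0 to B5.
2^5 = 32.

32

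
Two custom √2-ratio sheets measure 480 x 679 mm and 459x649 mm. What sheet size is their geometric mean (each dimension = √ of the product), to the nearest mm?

469 × 664 mm

Short side: √(480 · 459) = √220320 ≈ 469.4 → 469 mm
Long side: √(679 · 649) = √440671 ≈ 663.8 → 664 mm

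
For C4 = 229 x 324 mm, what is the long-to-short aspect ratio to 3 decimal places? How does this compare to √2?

324 / 229 = 1.415
Matches √2 ≈ 1.414 — the ISO 216 defining ratio.

1.415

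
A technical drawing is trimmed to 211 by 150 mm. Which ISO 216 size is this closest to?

A5 (148 × 210 mm)

Aspect ratio 211/150 ≈ 1.407 — close to the ISO √2 ≈ 1.414.
In the A-series (A0 area = 1 m²): A5 = 148 × 210 mm.
Off by 3 mm total — nearest standard size.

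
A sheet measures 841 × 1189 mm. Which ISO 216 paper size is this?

Aspect ratio 1189/841 ≈ 1.414 — close to the ISO √2 ≈ 1.414.
In the A-series (A0 area = 1 m²): A0 = 841 × 1189 mm.

A0 (841 × 1189 mm)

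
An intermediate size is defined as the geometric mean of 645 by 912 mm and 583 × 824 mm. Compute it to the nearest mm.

613 × 867 mm

Short side: √(645 · 583) = √376035 ≈ 613.2 → 613 mm
Long side: √(912 · 824) = √751488 ≈ 866.9 → 867 mm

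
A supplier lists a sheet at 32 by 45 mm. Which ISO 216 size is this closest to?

Aspect ratio 45/32 ≈ 1.406 — close to the ISO √2 ≈ 1.414.
In the B-series (B0 = 1000 × 1414 mm): B10 = 31 × 44 mm.
Off by 2 mm total — nearest standard size.

B10 (31 × 44 mm)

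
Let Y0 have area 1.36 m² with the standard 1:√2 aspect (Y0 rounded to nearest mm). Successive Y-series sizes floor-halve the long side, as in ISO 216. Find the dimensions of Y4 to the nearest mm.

Let Y0's short side be w mm. w · w√2 = 1.36 m² = 1,360,000 mm², so w ≈ 980.6 mm and w√2 ≈ 1386.8 mm → Y0 = 981 × 1387 mm.
Y1: ⌊1387/2⌋ × 981 = 693 × 981 mm
Y2: ⌊981/2⌋ × 693 = 490 × 693 mm
Y3: ⌊693/2⌋ × 490 = 346 × 490 mm
Y4: ⌊490/2⌋ × 346 = 245 × 346 mm

245 × 346 mm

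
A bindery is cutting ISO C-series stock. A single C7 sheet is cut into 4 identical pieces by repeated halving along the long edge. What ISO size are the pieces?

4 = 2^2, so 2 halving steps.
C7 → C8 → … → C9 after 2 steps.

C9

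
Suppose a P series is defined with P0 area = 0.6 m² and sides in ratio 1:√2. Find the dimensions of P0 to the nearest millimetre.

651 × 921 mm

Let the short side be w mm. Then w · w√2 = 0.6 m² = 600,000 mm².
w² = 600,000/√2, so w ≈ 651.4 mm; long side = w√2 ≈ 921.2 mm.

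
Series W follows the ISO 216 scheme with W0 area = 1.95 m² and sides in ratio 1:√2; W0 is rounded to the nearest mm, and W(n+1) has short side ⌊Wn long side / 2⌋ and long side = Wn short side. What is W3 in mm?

415 × 587 mm

Let W0's short side be w mm. w · w√2 = 1.95 m² = 1,950,000 mm², so w ≈ 1174.2 mm and w√2 ≈ 1660.6 mm → W0 = 1174 × 1661 mm.
W1: ⌊1661/2⌋ × 1174 = 830 × 1174 mm
W2: ⌊1174/2⌋ × 830 = 587 × 830 mm
W3: ⌊830/2⌋ × 587 = 415 × 587 mm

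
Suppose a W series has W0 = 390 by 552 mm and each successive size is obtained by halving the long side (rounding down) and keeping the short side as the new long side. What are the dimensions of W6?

48 × 69 mm

W1 = 276 × 390 mm (from W0 by 1 halving).
W2: ⌊390/2⌋ × 276 = 195 × 276 mm
W3: ⌊276/2⌋ × 195 = 138 × 195 mm
W4: ⌊195/2⌋ × 138 = 97 × 138 mm
W5: ⌊138/2⌋ × 97 = 69 × 97 mm
W6: ⌊97/2⌋ × 69 = 48 × 69 mm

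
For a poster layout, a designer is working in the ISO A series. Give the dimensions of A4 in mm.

A0 = 841 × 1189 mm (A0 has area 1 m², aspect 1:√2).
A1: ⌊1189/2⌋ × 841 = 594 × 841 mm
A2: ⌊841/2⌋ × 594 = 420 × 594 mm
A3: ⌊594/2⌋ × 420 = 297 × 420 mm
A4: ⌊420/2⌋ × 297 = 210 × 297 mm

210 × 297 mm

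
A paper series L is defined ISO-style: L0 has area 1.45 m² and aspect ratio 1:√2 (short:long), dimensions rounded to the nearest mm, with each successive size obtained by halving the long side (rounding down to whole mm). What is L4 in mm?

253 × 358 mm

Let L0's short side be w mm. w · w√2 = 1.45 m² = 1,450,000 mm², so w ≈ 1012.6 mm and w√2 ≈ 1432.0 mm → L0 = 1013 × 1432 mm.
L1: ⌊1432/2⌋ × 1013 = 716 × 1013 mm
L2: ⌊1013/2⌋ × 716 = 506 × 716 mm
L3: ⌊716/2⌋ × 506 = 358 × 506 mm
L4: ⌊506/2⌋ × 358 = 253 × 358 mm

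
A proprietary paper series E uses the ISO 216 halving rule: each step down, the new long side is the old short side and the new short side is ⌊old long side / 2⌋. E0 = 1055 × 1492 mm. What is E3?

E1 = 746 × 1055 mm (from E0 by 1 halving).
E2: ⌊1055/2⌋ × 746 = 527 × 746 mm
E3: ⌊746/2⌋ × 527 = 373 × 527 mm

373 × 527 mm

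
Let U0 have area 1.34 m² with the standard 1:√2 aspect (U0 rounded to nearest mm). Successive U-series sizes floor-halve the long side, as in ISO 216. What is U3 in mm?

Let U0's short side be w mm. w · w√2 = 1.34 m² = 1,340,000 mm², so w ≈ 973.4 mm and w√2 ≈ 1376.6 mm → U0 = 973 × 1377 mm.
U1: ⌊1377/2⌋ × 973 = 688 × 973 mm
U2: ⌊973/2⌋ × 688 = 486 × 688 mm
U3: ⌊688/2⌋ × 486 = 344 × 486 mm

344 × 486 mm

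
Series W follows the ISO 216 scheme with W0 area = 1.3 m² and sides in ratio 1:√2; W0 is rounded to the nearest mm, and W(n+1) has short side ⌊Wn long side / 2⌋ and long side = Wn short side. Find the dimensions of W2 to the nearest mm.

Let W0's short side be w mm. w · w√2 = 1.3 m² = 1,300,000 mm², so w ≈ 958.8 mm and w√2 ≈ 1355.9 mm → W0 = 959 × 1356 mm.
W1: ⌊1356/2⌋ × 959 = 678 × 959 mm
W2: ⌊959/2⌋ × 678 = 479 × 678 mm

479 × 678 mm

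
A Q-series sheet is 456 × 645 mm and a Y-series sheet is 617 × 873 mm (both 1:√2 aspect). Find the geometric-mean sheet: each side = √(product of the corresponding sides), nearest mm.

530 × 750 mm

Short side: √(456 · 617) = √281352 ≈ 530.4 → 530 mm
Long side: √(645 · 873) = √563085 ≈ 750.4 → 750 mm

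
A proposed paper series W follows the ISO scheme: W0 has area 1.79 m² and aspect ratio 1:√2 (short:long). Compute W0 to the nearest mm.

Let the short side be w mm. Then w · w√2 = 1.79 m² = 1,790,000 mm².
w² = 1,790,000/√2, so w ≈ 1125.0 mm; long side = w√2 ≈ 1591.1 mm.

1125 × 1591 mm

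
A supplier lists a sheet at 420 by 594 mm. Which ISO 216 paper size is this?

A2 (420 × 594 mm)

Aspect ratio 594/420 ≈ 1.414 — close to the ISO √2 ≈ 1.414.
In the A-series (A0 area = 1 m²): A2 = 420 × 594 mm.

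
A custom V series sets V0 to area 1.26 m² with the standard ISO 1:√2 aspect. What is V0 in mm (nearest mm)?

944 × 1335 mm

Let the short side be w mm. Then w · w√2 = 1.26 m² = 1,260,000 mm².
w² = 1,260,000/√2, so w ≈ 943.9 mm; long side = w√2 ≈ 1334.9 mm.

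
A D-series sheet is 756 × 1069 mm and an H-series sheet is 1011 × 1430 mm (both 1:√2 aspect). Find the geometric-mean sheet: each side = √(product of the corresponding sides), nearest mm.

874 × 1236 mm

Short side: √(756 · 1011) = √764316 ≈ 874.3 → 874 mm
Long side: √(1069 · 1430) = √1528670 ≈ 1236.4 → 1236 mm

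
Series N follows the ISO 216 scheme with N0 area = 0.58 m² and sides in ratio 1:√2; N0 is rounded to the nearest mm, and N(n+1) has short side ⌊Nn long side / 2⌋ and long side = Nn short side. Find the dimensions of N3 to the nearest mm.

226 × 320 mm

Let N0's short side be w mm. w · w√2 = 0.58 m² = 580,000 mm², so w ≈ 640.4 mm and w√2 ≈ 905.7 mm → N0 = 640 × 906 mm.
N1: ⌊906/2⌋ × 640 = 453 × 640 mm
N2: ⌊640/2⌋ × 453 = 320 × 453 mm
N3: ⌊453/2⌋ × 320 = 226 × 320 mm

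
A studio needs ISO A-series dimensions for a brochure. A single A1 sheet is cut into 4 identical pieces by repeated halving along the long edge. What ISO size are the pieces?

A3

4 = 2^2, so 2 halving steps.
A1 → A2 → … → A3 after 2 steps.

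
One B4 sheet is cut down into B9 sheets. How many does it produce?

Each ISO step halves the sheet: 1 × B4 → 2 × B5 → 4 × B6 → 8 × B7 → …
From B4 to B9 is 5 halving steps: 2^5 = 32.

32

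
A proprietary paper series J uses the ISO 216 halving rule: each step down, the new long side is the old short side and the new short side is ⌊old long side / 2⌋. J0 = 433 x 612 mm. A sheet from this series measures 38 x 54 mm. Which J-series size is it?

J7

J0: 433 × 612 mm
J1: 306 × 433 mm
J2: 216 × 306 mm
J3: 153 × 216 mm
J4: 108 × 153 mm
J5: 76 × 108 mm
J6: 54 × 76 mm
J7: 38 × 54 mm
J8: 27 × 38 mm
→ matches J7.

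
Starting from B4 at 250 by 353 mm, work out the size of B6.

125 × 176 mm

B5: ⌊353/2⌋ × 250 = 176 × 250 mm
B6: ⌊250/2⌋ × 176 = 125 × 176 mm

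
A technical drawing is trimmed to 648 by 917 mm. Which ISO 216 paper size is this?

Aspect ratio 917/648 ≈ 1.415 — close to the ISO √2 ≈ 1.414.
In the C-series (envelope sizes, between A and B): C1 = 648 × 917 mm.

C1 (648 × 917 mm)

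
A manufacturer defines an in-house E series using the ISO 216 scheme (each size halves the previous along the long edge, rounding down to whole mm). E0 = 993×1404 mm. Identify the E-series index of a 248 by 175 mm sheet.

E0: 993 × 1404 mm
E1: 702 × 993 mm
E2: 496 × 702 mm
E3: 351 × 496 mm
E4: 248 × 351 mm
E5: 175 × 248 mm
E6: 124 × 175 mm
→ matches E5.

E5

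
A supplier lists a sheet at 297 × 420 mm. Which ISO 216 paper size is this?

Aspect ratio 420/297 ≈ 1.414 — close to the ISO √2 ≈ 1.414.
In the A-series (A0 area = 1 m²): A3 = 297 × 420 mm.

A3 (297 × 420 mm)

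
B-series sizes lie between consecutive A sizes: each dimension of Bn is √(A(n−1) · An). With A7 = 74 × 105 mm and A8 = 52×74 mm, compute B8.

Short side: √(74 · 52) = √3848 ≈ 62.0 → 62 mm
Long side: √(105 · 74) = √7770 ≈ 88.1 → 88 mm

62 × 88 mm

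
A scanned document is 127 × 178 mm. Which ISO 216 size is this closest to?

Aspect ratio 178/127 ≈ 1.402 — close to the ISO √2 ≈ 1.414.
In the B-series (B0 = 1000 × 1414 mm): B6 = 125 × 176 mm.
Off by 4 mm total — nearest standard size.

B6 (125 × 176 mm)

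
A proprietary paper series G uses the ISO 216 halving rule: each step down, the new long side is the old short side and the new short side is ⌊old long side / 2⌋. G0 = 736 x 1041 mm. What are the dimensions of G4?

184 × 260 mm

G1: ⌊1041/2⌋ × 736 = 520 × 736 mm
G2: ⌊736/2⌋ × 520 = 368 × 520 mm
G3: ⌊520/2⌋ × 368 = 260 × 368 mm
G4: ⌊368/2⌋ × 260 = 184 × 260 mm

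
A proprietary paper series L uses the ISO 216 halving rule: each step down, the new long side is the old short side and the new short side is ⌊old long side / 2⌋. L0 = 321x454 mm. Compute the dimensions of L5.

56 × 80 mm

L1: ⌊454/2⌋ × 321 = 227 × 321 mm
L2: ⌊321/2⌋ × 227 = 160 × 227 mm
L3: ⌊227/2⌋ × 160 = 113 × 160 mm
L4: ⌊160/2⌋ × 113 = 80 × 113 mm
L5: ⌊113/2⌋ × 80 = 56 × 80 mm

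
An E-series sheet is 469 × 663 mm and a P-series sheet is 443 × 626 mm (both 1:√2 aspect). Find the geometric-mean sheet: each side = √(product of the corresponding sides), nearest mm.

456 × 644 mm

Short side: √(469 · 443) = √207767 ≈ 455.8 → 456 mm
Long side: √(663 · 626) = √415038 ≈ 644.2 → 644 mm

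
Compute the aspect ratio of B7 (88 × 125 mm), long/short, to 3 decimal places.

125 / 88 = 1.420
ISO 216 targets √2 ≈ 1.414; the +0.006 deviation is from mm rounding.

1.420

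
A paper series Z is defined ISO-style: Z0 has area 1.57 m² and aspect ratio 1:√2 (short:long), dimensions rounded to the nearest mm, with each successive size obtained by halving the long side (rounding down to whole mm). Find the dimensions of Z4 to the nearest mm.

Let Z0's short side be w mm. w · w√2 = 1.57 m² = 1,570,000 mm², so w ≈ 1053.6 mm and w√2 ≈ 1490.1 mm → Z0 = 1054 × 1490 mm.
Z1: ⌊1490/2⌋ × 1054 = 745 × 1054 mm
Z2: ⌊1054/2⌋ × 745 = 527 × 745 mm
Z3: ⌊745/2⌋ × 527 = 372 × 527 mm
Z4: ⌊527/2⌋ × 372 = 263 × 372 mm

263 × 372 mm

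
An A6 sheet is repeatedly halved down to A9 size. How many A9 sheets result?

8

Each ISO step halves the sheet: 1 × A6 → 2 × A7 → 4 × A8 → 8 × A9
From A6 to A9 is 3 halving steps: 2^3 = 8.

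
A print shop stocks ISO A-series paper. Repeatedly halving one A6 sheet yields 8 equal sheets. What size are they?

8 = 2^3, so 3 halving steps.
A6 → A7 → … → A9 after 3 steps.

A9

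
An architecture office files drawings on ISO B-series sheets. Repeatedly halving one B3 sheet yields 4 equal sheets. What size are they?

4 = 2^2, so 2 halving steps.
B3 → B4 → … → B5 after 2 steps.

B5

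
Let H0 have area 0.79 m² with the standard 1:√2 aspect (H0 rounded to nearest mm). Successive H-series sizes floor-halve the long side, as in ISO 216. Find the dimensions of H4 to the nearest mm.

186 × 264 mm

Let H0's short side be w mm. w · w√2 = 0.79 m² = 790,000 mm², so w ≈ 747.4 mm and w√2 ≈ 1057.0 mm → H0 = 747 × 1057 mm.
H1: ⌊1057/2⌋ × 747 = 528 × 747 mm
H2: ⌊747/2⌋ × 528 = 373 × 528 mm
H3: ⌊528/2⌋ × 373 = 264 × 373 mm
H4: ⌊373/2⌋ × 264 = 186 × 264 mm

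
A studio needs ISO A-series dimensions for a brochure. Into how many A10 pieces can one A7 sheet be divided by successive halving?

8

A7 = 74 × 105 mm; A10 = 26 × 37 mm.
Each halving step doubles the count; 3 steps from A7 to A10.
2^3 = 8.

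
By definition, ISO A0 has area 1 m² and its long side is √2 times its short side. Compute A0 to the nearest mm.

Let the short side be w mm. Then the long side is w√2 and w · w√2 = 10⁶ mm².
w² = 10⁶/√2, so w = 1000 / 2^(1/4) ≈ 840.9 mm; long side = 1000 · 2^(1/4) ≈ 1189.2 mm.

841 × 1189 mm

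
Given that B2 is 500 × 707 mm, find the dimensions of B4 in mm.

B3: ⌊707/2⌋ × 500 = 353 × 500 mm
B4: ⌊500/2⌋ × 353 = 250 × 353 mm

250 × 353 mm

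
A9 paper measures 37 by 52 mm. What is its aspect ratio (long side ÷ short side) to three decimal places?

1.405

52 / 37 = 1.405
ISO 216 targets √2 ≈ 1.414; the -0.009 deviation is from mm rounding.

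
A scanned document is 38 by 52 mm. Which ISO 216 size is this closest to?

A9 (37 × 52 mm)

Aspect ratio 52/38 ≈ 1.368 (ISO target is √2 ≈ 1.414).
In the A-series (A0 area = 1 m²): A9 = 37 × 52 mm.
Off by 1 mm total — nearest standard size.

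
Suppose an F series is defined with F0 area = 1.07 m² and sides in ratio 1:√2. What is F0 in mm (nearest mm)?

870 × 1230 mm

Let the short side be w mm. Then w · w√2 = 1.07 m² = 1,070,000 mm².
w² = 1,070,000/√2, so w ≈ 869.8 mm; long side = w√2 ≈ 1230.1 mm.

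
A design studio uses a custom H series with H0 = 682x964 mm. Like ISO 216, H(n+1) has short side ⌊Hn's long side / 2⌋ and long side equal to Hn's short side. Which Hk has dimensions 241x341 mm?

H3

H0: 682 × 964 mm
H1: 482 × 682 mm
H2: 341 × 482 mm
H3: 241 × 341 mm
H4: 170 × 241 mm
→ matches H3.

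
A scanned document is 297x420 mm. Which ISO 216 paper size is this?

A3 (297 × 420 mm)

Aspect ratio 420/297 ≈ 1.414 — close to the ISO √2 ≈ 1.414.
In the A-series (A0 area = 1 m²): A3 = 297 × 420 mm.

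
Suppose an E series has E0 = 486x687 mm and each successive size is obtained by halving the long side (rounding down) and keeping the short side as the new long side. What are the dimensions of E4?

E1: ⌊687/2⌋ × 486 = 343 × 486 mm
E2: ⌊486/2⌋ × 343 = 243 × 343 mm
E3: ⌊343/2⌋ × 243 = 171 × 243 mm
E4: ⌊243/2⌋ × 171 = 121 × 171 mm

121 × 171 mm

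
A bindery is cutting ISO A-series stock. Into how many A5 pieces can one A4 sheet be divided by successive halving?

A4 = 210 × 297 mm; A5 = 148 × 210 mm.
Each halving step doubles the count; 1 step from A4 to A5.
2^1 = 2.

2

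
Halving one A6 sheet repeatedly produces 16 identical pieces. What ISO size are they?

16 = 2^4, so 4 halving steps.
A6 → A7 → … → A10 after 4 steps.

A10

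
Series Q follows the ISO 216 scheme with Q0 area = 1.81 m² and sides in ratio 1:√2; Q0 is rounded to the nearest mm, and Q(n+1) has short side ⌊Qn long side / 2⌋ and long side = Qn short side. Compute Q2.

565 × 800 mm

Let Q0's short side be w mm. w · w√2 = 1.81 m² = 1,810,000 mm², so w ≈ 1131.3 mm and w√2 ≈ 1599.9 mm → Q0 = 1131 × 1600 mm.
Q1: ⌊1600/2⌋ × 1131 = 800 × 1131 mm
Q2: ⌊1131/2⌋ × 800 = 565 × 800 mm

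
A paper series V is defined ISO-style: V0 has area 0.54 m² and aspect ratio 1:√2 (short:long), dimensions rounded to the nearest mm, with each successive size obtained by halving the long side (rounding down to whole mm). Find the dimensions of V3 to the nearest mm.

218 × 309 mm

Let V0's short side be w mm. w · w√2 = 0.54 m² = 540,000 mm², so w ≈ 617.9 mm and w√2 ≈ 873.9 mm → V0 = 618 × 874 mm.
V1: ⌊874/2⌋ × 618 = 437 × 618 mm
V2: ⌊618/2⌋ × 437 = 309 × 437 mm
V3: ⌊437/2⌋ × 309 = 218 × 309 mm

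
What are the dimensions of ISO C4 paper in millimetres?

229 × 324 mm

C0 = 917 × 1297 mm (C0 is the geometric mean of A0 and B0, aspect 1:√2).
C1: ⌊1297/2⌋ × 917 = 648 × 917 mm
C2: ⌊917/2⌋ × 648 = 458 × 648 mm
C3: ⌊648/2⌋ × 458 = 324 × 458 mm
C4: ⌊458/2⌋ × 324 = 229 × 324 mm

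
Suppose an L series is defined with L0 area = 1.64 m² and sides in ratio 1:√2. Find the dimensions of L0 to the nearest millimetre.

1077 × 1523 mm

Let the short side be w mm. Then w · w√2 = 1.64 m² = 1,640,000 mm².
w² = 1,640,000/√2, so w ≈ 1076.9 mm; long side = w√2 ≈ 1522.9 mm.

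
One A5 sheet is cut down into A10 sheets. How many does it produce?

A5 = 148 × 210 mm; A10 = 26 × 37 mm.
Each halving step doubles the count; 5 steps from A5 to A10.
2^5 = 32.

32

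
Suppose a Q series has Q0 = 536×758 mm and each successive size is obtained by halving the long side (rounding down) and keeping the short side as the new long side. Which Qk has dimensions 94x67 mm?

Q0: 536 × 758 mm
Q1: 379 × 536 mm
Q2: 268 × 379 mm
Q3: 189 × 268 mm
Q4: 134 × 189 mm
Q5: 94 × 134 mm
Q6: 67 × 94 mm
Q7: 47 × 67 mm
→ matches Q6.

Q6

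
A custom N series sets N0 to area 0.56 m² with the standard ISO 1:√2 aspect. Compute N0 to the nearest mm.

629 × 890 mm

Let the short side be w mm. Then w · w√2 = 0.56 m² = 560,000 mm².
w² = 560,000/√2, so w ≈ 629.3 mm; long side = w√2 ≈ 889.9 mm.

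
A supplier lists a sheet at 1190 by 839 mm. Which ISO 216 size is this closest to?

Aspect ratio 1190/839 ≈ 1.418 — close to the ISO √2 ≈ 1.414.
In the A-series (A0 area = 1 m²): A0 = 841 × 1189 mm.
Off by 3 mm total — nearest standard size.

A0 (841 × 1189 mm)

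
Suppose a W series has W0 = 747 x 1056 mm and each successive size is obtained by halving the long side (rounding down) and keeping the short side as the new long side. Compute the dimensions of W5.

W1: ⌊1056/2⌋ × 747 = 528 × 747 mm
W2: ⌊747/2⌋ × 528 = 373 × 528 mm
W3: ⌊528/2⌋ × 373 = 264 × 373 mm
W4: ⌊373/2⌋ × 264 = 186 × 264 mm
W5: ⌊264/2⌋ × 186 = 132 × 186 mm

132 × 186 mm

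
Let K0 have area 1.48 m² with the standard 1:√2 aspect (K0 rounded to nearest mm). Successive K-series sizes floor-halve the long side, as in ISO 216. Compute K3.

361 × 511 mm

Let K0's short side be w mm. w · w√2 = 1.48 m² = 1,480,000 mm², so w ≈ 1023.0 mm and w√2 ≈ 1446.7 mm → K0 = 1023 × 1447 mm.
K1: ⌊1447/2⌋ × 1023 = 723 × 1023 mm
K2: ⌊1023/2⌋ × 723 = 511 × 723 mm
K3: ⌊723/2⌋ × 511 = 361 × 511 mm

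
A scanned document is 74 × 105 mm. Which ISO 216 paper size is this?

Aspect ratio 105/74 ≈ 1.419 — close to the ISO √2 ≈ 1.414.
In the A-series (A0 area = 1 m²): A7 = 74 × 105 mm.

A7 (74 × 105 mm)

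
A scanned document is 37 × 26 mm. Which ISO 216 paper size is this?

A10 (26 × 37 mm)

Aspect ratio 37/26 ≈ 1.423 — close to the ISO √2 ≈ 1.414.
In the A-series (A0 area = 1 m²): A10 = 26 × 37 mm.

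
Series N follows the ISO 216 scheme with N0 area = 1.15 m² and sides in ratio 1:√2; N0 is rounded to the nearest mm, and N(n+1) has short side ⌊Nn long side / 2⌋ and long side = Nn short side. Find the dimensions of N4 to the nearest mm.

225 × 318 mm

Let N0's short side be w mm. w · w√2 = 1.15 m² = 1,150,000 mm², so w ≈ 901.8 mm and w√2 ≈ 1275.3 mm → N0 = 902 × 1275 mm.
N1: ⌊1275/2⌋ × 902 = 637 × 902 mm
N2: ⌊902/2⌋ × 637 = 451 × 637 mm
N3: ⌊637/2⌋ × 451 = 318 × 451 mm
N4: ⌊451/2⌋ × 318 = 225 × 318 mm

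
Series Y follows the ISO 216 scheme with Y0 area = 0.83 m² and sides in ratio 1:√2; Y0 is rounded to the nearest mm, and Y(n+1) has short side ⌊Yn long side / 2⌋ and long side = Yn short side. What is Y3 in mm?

Let Y0's short side be w mm. w · w√2 = 0.83 m² = 830,000 mm², so w ≈ 766.1 mm and w√2 ≈ 1083.4 mm → Y0 = 766 × 1083 mm.
Y1: ⌊1083/2⌋ × 766 = 541 × 766 mm
Y2: ⌊766/2⌋ × 541 = 383 × 541 mm
Y3: ⌊541/2⌋ × 383 = 270 × 383 mm

270 × 383 mm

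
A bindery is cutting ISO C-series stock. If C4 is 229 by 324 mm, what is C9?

C5: ⌊324/2⌋ × 229 = 162 × 229 mm
C6: ⌊229/2⌋ × 162 = 114 × 162 mm
C7: ⌊162/2⌋ × 114 = 81 × 114 mm
C8: ⌊114/2⌋ × 81 = 57 × 81 mm
C9: ⌊81/2⌋ × 57 = 40 × 57 mm

40 × 57 mm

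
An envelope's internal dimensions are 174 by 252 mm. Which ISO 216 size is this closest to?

Aspect ratio 252/174 ≈ 1.448 (ISO target is √2 ≈ 1.414).
In the B-series (B0 = 1000 × 1414 mm): B5 = 176 × 250 mm.
Off by 4 mm total — nearest standard size.

B5 (176 × 250 mm)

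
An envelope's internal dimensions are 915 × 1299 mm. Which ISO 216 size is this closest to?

C0 (917 × 1297 mm)

Aspect ratio 1299/915 ≈ 1.420 — close to the ISO √2 ≈ 1.414.
In the C-series (envelope sizes, between A and B): C0 = 917 × 1297 mm.
Off by 4 mm total — nearest standard size.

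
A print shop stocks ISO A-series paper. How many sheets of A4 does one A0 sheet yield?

Each ISO step halves the sheet: 1 × A0 → 2 × A1 → 4 × A2 → 8 × A3 → …
From A0 to A4 is 4 halving steps: 2^4 = 16.

16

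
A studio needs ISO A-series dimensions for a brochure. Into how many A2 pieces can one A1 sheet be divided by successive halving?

A1 = 594 × 841 mm; A2 = 420 × 594 mm.
Each halving step doubles the count; 1 step from A1 to A2.
2^1 = 2.

2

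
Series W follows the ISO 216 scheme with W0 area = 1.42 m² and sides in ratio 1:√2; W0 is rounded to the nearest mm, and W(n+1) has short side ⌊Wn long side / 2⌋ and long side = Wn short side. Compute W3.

354 × 501 mm

Let W0's short side be w mm. w · w√2 = 1.42 m² = 1,420,000 mm², so w ≈ 1002.0 mm and w√2 ≈ 1417.1 mm → W0 = 1002 × 1417 mm.
W1: ⌊1417/2⌋ × 1002 = 708 × 1002 mm
W2: ⌊1002/2⌋ × 708 = 501 × 708 mm
W3: ⌊708/2⌋ × 501 = 354 × 501 mm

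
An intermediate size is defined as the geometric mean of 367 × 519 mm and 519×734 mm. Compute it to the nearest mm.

Short side: √(367 · 519) = √190473 ≈ 436.4 → 436 mm
Long side: √(519 · 734) = √380946 ≈ 617.2 → 617 mm

436 × 617 mm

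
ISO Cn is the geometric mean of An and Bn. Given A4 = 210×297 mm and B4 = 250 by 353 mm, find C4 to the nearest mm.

229 × 324 mm

Short side: √(210 · 250) = √52500 ≈ 229.1 → 229 mm
Long side: √(297 · 353) = √104841 ≈ 323.8 → 324 mm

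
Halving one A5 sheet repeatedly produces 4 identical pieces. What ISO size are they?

4 = 2^2, so 2 halving steps.
A5 → A6 → … → A7 after 2 steps.

A7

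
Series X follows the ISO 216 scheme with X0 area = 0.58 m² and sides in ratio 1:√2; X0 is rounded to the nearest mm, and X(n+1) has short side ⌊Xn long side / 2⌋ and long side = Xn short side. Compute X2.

Let X0's short side be w mm. w · w√2 = 0.58 m² = 580,000 mm², so w ≈ 640.4 mm and w√2 ≈ 905.7 mm → X0 = 640 × 906 mm.
X1: ⌊906/2⌋ × 640 = 453 × 640 mm
X2: ⌊640/2⌋ × 453 = 320 × 453 mm

320 × 453 mm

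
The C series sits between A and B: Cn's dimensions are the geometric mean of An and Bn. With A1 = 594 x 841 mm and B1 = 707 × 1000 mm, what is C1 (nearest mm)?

Short side: √(594 · 707) = √419958 ≈ 648.0 → 648 mm
Long side: √(841 · 1000) = √841000 ≈ 917.1 → 917 mm

648 × 917 mm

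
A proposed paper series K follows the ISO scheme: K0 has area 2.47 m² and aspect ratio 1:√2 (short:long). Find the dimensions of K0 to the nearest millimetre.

Let the short side be w mm. Then w · w√2 = 2.47 m² = 2,470,000 mm².
w² = 2,470,000/√2, so w ≈ 1321.6 mm; long side = w√2 ≈ 1869.0 mm.

1322 × 1869 mm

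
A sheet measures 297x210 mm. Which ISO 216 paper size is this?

A4 (210 × 297 mm)

Aspect ratio 297/210 ≈ 1.414 — close to the ISO √2 ≈ 1.414.
In the A-series (A0 area = 1 m²): A4 = 210 × 297 mm.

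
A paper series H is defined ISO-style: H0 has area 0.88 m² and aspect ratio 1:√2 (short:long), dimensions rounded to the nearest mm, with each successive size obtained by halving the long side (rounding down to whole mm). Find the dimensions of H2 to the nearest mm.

394 × 558 mm

Let H0's short side be w mm. w · w√2 = 0.88 m² = 880,000 mm², so w ≈ 788.8 mm and w√2 ≈ 1115.6 mm → H0 = 789 × 1116 mm.
H1: ⌊1116/2⌋ × 789 = 558 × 789 mm
H2: ⌊789/2⌋ × 558 = 394 × 558 mm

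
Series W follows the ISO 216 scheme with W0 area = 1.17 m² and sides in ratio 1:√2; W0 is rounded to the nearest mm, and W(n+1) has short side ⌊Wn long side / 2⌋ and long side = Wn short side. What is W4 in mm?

Let W0's short side be w mm. w · w√2 = 1.17 m² = 1,170,000 mm², so w ≈ 909.6 mm and w√2 ≈ 1286.3 mm → W0 = 910 × 1286 mm.
W1: ⌊1286/2⌋ × 910 = 643 × 910 mm
W2: ⌊910/2⌋ × 643 = 455 × 643 mm
W3: ⌊643/2⌋ × 455 = 321 × 455 mm
W4: ⌊455/2⌋ × 321 = 227 × 321 mm

227 × 321 mm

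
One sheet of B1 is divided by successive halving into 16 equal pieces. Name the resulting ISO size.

16 = 2^4, so 4 halving steps.
B1 → B2 → … → B5 after 4 steps.

B5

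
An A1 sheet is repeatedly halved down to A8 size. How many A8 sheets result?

Each ISO step halves the sheet: 1 × A1 → 2 × A2 → 4 × A3 → 8 × A4 → …
From A1 to A8 is 7 halving steps: 2^7 = 128.

128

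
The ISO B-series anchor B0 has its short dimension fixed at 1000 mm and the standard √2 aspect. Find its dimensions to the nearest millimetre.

1000 × 1414 mm

Short side = 1000 mm; long side = 1000√2 ≈ 1414.2 mm.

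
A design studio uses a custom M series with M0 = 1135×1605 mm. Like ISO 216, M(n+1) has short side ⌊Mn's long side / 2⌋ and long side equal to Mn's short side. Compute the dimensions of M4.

283 × 401 mm

M1: ⌊1605/2⌋ × 1135 = 802 × 1135 mm
M2: ⌊1135/2⌋ × 802 = 567 × 802 mm
M3: ⌊802/2⌋ × 567 = 401 × 567 mm
M4: ⌊567/2⌋ × 401 = 283 × 401 mm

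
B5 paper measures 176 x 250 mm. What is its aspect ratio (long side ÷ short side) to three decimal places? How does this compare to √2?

250 / 176 = 1.420
ISO 216 targets √2 ≈ 1.414; the +0.006 deviation is from mm rounding.

1.420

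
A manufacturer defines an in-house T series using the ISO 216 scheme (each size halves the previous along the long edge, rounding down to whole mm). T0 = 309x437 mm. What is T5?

54 × 77 mm

T1: ⌊437/2⌋ × 309 = 218 × 309 mm
T2: ⌊309/2⌋ × 218 = 154 × 218 mm
T3: ⌊218/2⌋ × 154 = 109 × 154 mm
T4: ⌊154/2⌋ × 109 = 77 × 109 mm
T5: ⌊109/2⌋ × 77 = 54 × 77 mm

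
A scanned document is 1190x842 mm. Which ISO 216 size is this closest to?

A0 (841 × 1189 mm)

Aspect ratio 1190/842 ≈ 1.413 — close to the ISO √2 ≈ 1.414.
In the A-series (A0 area = 1 m²): A0 = 841 × 1189 mm.
Off by 2 mm total — nearest standard size.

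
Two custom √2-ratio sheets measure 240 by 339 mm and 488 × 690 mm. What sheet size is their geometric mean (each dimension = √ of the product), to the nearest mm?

342 × 484 mm

Short side: √(240 · 488) = √117120 ≈ 342.2 → 342 mm
Long side: √(339 · 690) = √233910 ≈ 483.6 → 484 mm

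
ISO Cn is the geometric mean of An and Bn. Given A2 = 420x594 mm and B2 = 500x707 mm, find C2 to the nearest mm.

Short side: √(420 · 500) = √210000 ≈ 458.3 → 458 mm
Long side: √(594 · 707) = √419958 ≈ 648.0 → 648 mm

458 × 648 mm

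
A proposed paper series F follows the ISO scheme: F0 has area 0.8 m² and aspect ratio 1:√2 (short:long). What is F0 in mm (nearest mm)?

Let the short side be w mm. Then w · w√2 = 0.8 m² = 800,000 mm².
w² = 800,000/√2, so w ≈ 752.1 mm; long side = w√2 ≈ 1063.7 mm.

752 × 1064 mm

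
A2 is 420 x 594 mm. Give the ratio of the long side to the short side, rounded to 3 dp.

1.414

594 / 420 = 1.414
Matches √2 ≈ 1.414 — the ISO 216 defining ratio.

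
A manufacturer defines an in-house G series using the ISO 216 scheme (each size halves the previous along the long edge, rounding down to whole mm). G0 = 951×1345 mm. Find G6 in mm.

G1 = 672 × 951 mm (from G0 by 1 halving).
G2: ⌊951/2⌋ × 672 = 475 × 672 mm
G3: ⌊672/2⌋ × 475 = 336 × 475 mm
G4: ⌊475/2⌋ × 336 = 237 × 336 mm
G5: ⌊336/2⌋ × 237 = 168 × 237 mm
G6: ⌊237/2⌋ × 168 = 118 × 168 mm

118 × 168 mm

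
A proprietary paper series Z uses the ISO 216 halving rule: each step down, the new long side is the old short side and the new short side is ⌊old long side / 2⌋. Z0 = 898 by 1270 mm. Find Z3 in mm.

Z1: ⌊1270/2⌋ × 898 = 635 × 898 mm
Z2: ⌊898/2⌋ × 635 = 449 × 635 mm
Z3: ⌊635/2⌋ × 449 = 317 × 449 mm

317 × 449 mm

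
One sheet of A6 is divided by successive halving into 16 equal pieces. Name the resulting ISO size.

16 = 2^4, so 4 halving steps.
A6 → A7 → … → A10 after 4 steps.

A10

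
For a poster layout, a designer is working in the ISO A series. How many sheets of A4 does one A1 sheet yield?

8

A1 = 594 × 841 mm; A4 = 210 × 297 mm.
Each halving step doubles the count; 3 steps from A1 to A4.
2^3 = 8.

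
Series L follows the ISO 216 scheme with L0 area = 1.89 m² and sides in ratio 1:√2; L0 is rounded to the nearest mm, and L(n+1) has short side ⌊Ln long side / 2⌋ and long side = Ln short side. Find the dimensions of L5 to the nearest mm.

204 × 289 mm

Let L0's short side be w mm. w · w√2 = 1.89 m² = 1,890,000 mm², so w ≈ 1156.0 mm and w√2 ≈ 1634.9 mm → L0 = 1156 × 1635 mm.
L1: ⌊1635/2⌋ × 1156 = 817 × 1156 mm
L2: ⌊1156/2⌋ × 817 = 578 × 817 mm
L3: ⌊817/2⌋ × 578 = 408 × 578 mm
L4: ⌊578/2⌋ × 408 = 289 × 408 mm
L5: ⌊408/2⌋ × 289 = 204 × 289 mm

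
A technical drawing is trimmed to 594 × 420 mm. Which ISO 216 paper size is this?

Aspect ratio 594/420 ≈ 1.414 — close to the ISO √2 ≈ 1.414.
In the A-series (A0 area = 1 m²): A2 = 420 × 594 mm.

A2 (420 × 594 mm)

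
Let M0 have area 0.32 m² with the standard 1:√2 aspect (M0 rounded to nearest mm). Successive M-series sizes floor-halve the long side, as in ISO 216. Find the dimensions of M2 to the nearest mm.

238 × 336 mm

Let M0's short side be w mm. w · w√2 = 0.32 m² = 320,000 mm², so w ≈ 475.7 mm and w√2 ≈ 672.7 mm → M0 = 476 × 673 mm.
M1: ⌊673/2⌋ × 476 = 336 × 476 mm
M2: ⌊476/2⌋ × 336 = 238 × 336 mm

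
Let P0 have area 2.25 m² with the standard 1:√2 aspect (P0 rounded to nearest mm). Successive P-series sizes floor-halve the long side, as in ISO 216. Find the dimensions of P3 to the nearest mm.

446 × 630 mm

Let P0's short side be w mm. w · w√2 = 2.25 m² = 2,250,000 mm², so w ≈ 1261.3 mm and w√2 ≈ 1783.8 mm → P0 = 1261 × 1784 mm.
P1: ⌊1784/2⌋ × 1261 = 892 × 1261 mm
P2: ⌊1261/2⌋ × 892 = 630 × 892 mm
P3: ⌊892/2⌋ × 630 = 446 × 630 mm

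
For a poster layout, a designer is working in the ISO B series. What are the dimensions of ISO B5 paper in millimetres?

B0 = 1000 × 1414 mm (B0 has a 1000 mm short side, aspect 1:√2).
B1: ⌊1414/2⌋ × 1000 = 707 × 1000 mm
B2: ⌊1000/2⌋ × 707 = 500 × 707 mm
B3: ⌊707/2⌋ × 500 = 353 × 500 mm
B4: ⌊500/2⌋ × 353 = 250 × 353 mm
B5: ⌊353/2⌋ × 250 = 176 × 250 mm

176 × 250 mm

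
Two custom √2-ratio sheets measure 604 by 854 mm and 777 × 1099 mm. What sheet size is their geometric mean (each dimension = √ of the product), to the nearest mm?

685 × 969 mm

Short side: √(604 · 777) = √469308 ≈ 685.1 → 685 mm
Long side: √(854 · 1099) = √938546 ≈ 968.8 → 969 mm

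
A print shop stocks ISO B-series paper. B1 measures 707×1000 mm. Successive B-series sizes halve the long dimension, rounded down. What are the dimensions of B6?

B2: ⌊1000/2⌋ × 707 = 500 × 707 mm
B3: ⌊707/2⌋ × 500 = 353 × 500 mm
B4: ⌊500/2⌋ × 353 = 250 × 353 mm
B5: ⌊353/2⌋ × 250 = 176 × 250 mm
B6: ⌊250/2⌋ × 176 = 125 × 176 mm

125 × 176 mm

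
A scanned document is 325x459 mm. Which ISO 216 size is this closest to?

C3 (324 × 458 mm)

Aspect ratio 459/325 ≈ 1.412 — close to the ISO √2 ≈ 1.414.
In the C-series (envelope sizes, between A and B): C3 = 324 × 458 mm.
Off by 2 mm total — nearest standard size.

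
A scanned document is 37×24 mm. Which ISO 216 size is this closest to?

Aspect ratio 37/24 ≈ 1.542 (ISO target is √2 ≈ 1.414).
In the A-series (A0 area = 1 m²): A10 = 26 × 37 mm.
Off by 2 mm total — nearest standard size.

A10 (26 × 37 mm)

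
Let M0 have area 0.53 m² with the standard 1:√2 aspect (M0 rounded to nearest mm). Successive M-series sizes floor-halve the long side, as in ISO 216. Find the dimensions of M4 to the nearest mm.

153 × 216 mm

Let M0's short side be w mm. w · w√2 = 0.53 m² = 530,000 mm², so w ≈ 612.2 mm and w√2 ≈ 865.8 mm → M0 = 612 × 866 mm.
M1: ⌊866/2⌋ × 612 = 433 × 612 mm
M2: ⌊612/2⌋ × 433 = 306 × 433 mm
M3: ⌊433/2⌋ × 306 = 216 × 306 mm
M4: ⌊306/2⌋ × 216 = 153 × 216 mm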